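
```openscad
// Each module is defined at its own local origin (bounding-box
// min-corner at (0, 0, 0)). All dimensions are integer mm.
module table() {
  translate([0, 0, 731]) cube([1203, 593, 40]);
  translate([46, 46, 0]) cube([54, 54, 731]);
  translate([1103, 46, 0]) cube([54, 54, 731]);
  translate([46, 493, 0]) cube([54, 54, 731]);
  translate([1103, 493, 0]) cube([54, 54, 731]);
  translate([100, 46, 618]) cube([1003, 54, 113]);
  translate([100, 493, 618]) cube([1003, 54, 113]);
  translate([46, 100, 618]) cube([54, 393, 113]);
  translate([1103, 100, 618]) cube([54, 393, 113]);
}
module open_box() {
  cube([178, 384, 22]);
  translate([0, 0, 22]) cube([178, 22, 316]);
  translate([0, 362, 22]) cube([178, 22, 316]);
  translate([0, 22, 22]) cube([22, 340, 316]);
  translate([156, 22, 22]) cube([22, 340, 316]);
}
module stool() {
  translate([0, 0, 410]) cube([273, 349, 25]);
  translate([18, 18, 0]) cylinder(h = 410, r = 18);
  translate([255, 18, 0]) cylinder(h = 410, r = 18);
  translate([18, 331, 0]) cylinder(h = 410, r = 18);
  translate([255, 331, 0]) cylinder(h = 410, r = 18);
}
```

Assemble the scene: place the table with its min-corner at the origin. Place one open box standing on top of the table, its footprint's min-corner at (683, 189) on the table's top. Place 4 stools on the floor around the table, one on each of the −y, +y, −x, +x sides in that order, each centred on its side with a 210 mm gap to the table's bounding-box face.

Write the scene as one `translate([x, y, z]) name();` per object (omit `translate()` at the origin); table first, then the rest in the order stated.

table();
translate([683, 189, 771]) open_box();
translate([465, -559, 0]) stool();
translate([465, 803, 0]) stool();
translate([-483, 122, 0]) stool();
translate([1413, 122, 0]) stool();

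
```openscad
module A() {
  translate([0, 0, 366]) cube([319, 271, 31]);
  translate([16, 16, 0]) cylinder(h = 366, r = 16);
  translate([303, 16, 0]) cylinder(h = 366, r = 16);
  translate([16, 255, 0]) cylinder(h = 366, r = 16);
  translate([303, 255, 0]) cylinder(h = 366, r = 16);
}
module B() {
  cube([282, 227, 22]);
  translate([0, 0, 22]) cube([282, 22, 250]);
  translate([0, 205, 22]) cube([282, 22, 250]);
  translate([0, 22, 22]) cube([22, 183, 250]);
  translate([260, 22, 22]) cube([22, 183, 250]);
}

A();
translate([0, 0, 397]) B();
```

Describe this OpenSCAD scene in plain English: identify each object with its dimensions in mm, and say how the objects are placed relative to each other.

A is a simple wooden stool: a rectangular seat 319 mm (x) by 271 mm (y), 31 mm thick, top face at z = 397 mm, on four round legs, each 32 mm in diameter. The legs rest on z = 0, each leg's axis is inset half a diameter from the nearest pair of seat edges (so the leg's bounding box is flush with the corner).

B is an open storage box with external size 282×227×272 mm and wall thickness 22 mm (the base is also 22 mm thick). The base covers the whole footprint; the four walls stand on the base, with the y-facing walls full-width and the x-facing walls fitting between their inner faces.

The open box is on top of the stool.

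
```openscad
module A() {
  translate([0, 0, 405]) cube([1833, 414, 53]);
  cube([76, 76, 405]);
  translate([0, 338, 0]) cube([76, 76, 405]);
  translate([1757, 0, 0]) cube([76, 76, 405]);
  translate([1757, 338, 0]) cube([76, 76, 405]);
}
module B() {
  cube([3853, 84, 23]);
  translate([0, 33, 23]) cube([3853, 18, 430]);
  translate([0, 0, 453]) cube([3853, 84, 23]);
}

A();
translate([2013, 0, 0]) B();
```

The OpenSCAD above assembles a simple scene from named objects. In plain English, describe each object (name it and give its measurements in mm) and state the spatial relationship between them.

A is a bench: a 1833×414 mm seat slab, 53 mm thick, top at z = 458 mm, on four 76×76 mm square legs flush with the seat corners and standing on z = 0.

B is an I-beam lying along x, 3853 mm long. Overall section height 476 mm. Two flanges 84 mm wide (y) and 23 mm thick, one on the floor and one at the top; a web 18 mm thick runs between them, centred on the flange width.

The I-beam is on the floor beside the bench on its +x side.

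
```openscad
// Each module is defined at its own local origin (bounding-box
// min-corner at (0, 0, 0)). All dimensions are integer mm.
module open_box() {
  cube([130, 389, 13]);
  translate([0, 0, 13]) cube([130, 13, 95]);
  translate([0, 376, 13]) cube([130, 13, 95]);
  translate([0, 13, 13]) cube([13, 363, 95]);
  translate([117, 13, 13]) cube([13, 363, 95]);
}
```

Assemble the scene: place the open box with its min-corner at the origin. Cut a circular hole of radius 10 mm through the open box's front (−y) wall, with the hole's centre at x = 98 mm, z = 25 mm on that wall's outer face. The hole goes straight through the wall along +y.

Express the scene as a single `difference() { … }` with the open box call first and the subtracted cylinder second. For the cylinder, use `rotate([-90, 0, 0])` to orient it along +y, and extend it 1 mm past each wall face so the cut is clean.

difference() {
  open_box();
  translate([98, -1, 25]) rotate([-90, 0, 0]) cylinder(h = 15, r = 10);
}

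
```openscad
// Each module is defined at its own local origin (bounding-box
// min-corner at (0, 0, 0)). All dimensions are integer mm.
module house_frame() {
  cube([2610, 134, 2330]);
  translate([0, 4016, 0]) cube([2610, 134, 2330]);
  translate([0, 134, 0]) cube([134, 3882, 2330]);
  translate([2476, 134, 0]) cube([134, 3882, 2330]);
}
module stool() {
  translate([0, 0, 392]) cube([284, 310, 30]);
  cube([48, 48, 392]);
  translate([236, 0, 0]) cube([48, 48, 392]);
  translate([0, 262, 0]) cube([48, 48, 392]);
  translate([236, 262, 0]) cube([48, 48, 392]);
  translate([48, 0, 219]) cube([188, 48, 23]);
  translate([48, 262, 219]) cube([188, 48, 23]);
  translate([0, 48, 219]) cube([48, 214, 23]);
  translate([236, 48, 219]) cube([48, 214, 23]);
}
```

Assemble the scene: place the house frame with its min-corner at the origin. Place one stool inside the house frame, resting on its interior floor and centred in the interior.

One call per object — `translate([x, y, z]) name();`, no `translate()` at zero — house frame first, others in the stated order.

house_frame();
translate([1163, 1920, 0]) stool();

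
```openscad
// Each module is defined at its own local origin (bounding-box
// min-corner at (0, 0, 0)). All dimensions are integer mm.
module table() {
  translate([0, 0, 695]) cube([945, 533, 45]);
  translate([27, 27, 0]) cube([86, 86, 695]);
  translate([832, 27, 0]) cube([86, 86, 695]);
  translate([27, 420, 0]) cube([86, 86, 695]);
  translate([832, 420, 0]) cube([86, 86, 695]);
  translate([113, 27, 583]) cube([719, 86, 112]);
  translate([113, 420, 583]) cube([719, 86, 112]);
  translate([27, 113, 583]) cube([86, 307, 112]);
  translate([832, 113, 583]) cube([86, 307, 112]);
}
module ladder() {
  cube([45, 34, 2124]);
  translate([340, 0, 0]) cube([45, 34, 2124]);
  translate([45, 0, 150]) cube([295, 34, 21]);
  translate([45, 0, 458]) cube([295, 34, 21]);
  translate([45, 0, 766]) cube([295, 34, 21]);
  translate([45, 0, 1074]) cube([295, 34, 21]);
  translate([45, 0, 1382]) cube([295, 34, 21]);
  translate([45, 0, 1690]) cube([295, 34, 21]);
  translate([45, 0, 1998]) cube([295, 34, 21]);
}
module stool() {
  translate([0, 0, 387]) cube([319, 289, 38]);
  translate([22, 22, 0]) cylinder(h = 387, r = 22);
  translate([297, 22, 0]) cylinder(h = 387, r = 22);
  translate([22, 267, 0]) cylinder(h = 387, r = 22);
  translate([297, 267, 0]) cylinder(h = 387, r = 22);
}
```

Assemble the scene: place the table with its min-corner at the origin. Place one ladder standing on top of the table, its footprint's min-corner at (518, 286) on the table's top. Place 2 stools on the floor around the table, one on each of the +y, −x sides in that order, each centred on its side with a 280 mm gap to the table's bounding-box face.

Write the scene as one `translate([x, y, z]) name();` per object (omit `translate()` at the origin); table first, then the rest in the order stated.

table();
translate([518, 286, 740]) ladder();
translate([313, 813, 0]) stool();
translate([-599, 122, 0]) stool();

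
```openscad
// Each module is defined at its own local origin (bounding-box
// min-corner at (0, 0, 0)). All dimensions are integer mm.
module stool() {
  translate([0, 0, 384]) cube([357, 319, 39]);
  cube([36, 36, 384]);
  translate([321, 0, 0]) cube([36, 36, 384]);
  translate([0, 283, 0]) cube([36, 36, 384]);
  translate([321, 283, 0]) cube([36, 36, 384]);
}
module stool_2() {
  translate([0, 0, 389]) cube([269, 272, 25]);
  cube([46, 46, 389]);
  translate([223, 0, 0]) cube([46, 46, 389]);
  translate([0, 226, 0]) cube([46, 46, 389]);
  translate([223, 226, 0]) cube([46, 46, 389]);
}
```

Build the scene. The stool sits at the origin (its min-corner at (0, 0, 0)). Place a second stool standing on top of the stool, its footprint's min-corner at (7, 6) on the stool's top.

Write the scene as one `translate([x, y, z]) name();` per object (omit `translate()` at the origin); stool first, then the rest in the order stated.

stool();
translate([7, 6, 423]) stool_2();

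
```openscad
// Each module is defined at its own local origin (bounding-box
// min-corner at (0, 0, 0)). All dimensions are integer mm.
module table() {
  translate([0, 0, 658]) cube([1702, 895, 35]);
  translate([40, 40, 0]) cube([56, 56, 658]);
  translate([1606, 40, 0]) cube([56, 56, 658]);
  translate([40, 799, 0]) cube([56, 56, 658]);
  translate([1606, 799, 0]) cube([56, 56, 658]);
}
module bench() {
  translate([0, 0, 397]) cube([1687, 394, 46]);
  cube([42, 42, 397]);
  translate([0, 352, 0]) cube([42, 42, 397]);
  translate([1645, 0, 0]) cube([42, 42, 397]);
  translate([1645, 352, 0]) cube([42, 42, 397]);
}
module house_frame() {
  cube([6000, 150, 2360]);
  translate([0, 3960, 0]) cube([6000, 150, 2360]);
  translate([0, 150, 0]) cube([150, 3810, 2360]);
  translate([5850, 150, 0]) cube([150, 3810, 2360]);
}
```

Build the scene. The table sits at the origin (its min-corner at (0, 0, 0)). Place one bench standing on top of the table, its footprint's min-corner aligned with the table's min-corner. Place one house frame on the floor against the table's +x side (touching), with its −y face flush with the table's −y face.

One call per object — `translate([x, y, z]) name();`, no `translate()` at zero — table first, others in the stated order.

table();
translate([0, 0, 693]) bench();
translate([1702, 0, 0]) house_frame();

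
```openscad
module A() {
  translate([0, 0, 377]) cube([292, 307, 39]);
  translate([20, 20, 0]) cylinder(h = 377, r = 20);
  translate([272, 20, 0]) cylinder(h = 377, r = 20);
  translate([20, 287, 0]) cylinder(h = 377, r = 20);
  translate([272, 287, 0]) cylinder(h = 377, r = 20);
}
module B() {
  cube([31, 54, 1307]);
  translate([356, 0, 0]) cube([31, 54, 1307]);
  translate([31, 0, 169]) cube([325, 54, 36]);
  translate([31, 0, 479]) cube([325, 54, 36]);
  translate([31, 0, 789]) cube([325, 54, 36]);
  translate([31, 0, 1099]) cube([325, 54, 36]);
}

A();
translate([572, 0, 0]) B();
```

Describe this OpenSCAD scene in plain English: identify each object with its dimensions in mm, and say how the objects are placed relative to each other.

A is a four-legged stool. The seat is a 292×307×39 mm slab whose top surface is at z = 416 mm; four round legs, each 40 mm in diameter, run from the floor (z = 0) to the underside of the seat, each leg's axis is inset half a diameter from the nearest pair of seat edges (so the leg's bounding box is flush with the corner).

B is a straight ladder. Two 31×54 mm vertical rails, 1307 mm tall, stand 387 mm apart (outside-to-outside) with their front faces coplanar on the −y side. 4 rungs, each 54 mm deep and 36 mm tall, span between the inner faces of the rails, front faces flush with the rails. The lowest rung's underside is at z = 169 mm and rungs are spaced 310 mm apart (underside to underside).

The ladder is on the floor beside the stool on its +x side.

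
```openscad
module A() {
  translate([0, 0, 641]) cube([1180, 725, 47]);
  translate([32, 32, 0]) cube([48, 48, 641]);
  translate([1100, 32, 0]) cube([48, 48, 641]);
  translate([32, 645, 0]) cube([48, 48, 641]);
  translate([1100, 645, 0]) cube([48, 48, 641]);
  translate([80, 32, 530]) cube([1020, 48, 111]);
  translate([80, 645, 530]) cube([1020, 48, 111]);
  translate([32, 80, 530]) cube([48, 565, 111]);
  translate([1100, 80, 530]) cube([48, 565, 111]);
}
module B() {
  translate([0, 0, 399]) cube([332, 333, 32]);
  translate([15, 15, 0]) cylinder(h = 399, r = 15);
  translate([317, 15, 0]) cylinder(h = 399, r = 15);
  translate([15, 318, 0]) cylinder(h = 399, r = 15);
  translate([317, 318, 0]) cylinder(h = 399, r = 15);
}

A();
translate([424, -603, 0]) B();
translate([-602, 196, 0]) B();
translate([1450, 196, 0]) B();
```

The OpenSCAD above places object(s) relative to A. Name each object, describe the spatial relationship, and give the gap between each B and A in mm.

Each stool's nearest face is 270 mm from the table's bounding box.

A is a table. B is a stool. Three stools sit around the table at the −y, −x, +x sides. The gap between each stool and the table is 270 mm.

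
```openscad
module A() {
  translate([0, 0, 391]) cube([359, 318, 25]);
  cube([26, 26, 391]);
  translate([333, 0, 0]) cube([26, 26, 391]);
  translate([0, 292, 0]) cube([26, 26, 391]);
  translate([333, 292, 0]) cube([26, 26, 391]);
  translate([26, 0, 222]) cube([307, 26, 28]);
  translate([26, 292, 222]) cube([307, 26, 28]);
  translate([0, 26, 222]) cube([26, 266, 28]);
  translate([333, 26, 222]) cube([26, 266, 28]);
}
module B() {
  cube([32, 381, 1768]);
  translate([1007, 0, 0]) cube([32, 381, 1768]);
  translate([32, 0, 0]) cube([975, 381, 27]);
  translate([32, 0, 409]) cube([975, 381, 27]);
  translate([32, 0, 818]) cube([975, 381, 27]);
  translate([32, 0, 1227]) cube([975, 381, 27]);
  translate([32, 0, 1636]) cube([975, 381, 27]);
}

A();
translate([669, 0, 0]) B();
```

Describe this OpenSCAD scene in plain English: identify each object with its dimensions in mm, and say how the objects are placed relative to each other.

A is a four-legged stool. The seat is 359×318 mm, 25 mm thick, top at z = 416 mm. It stands on four square legs, each 26×26 mm in cross-section, from z = 0 to the seat underside, each flush with a corner of the seat. Four stretchers, 26 mm wide and 28 mm tall, connect adjacent legs with their undersides at z = 222 mm, each running between the inner faces of the legs it joins and aligned with the legs' outer faces on the other axis.

B is a bookshelf 1039 mm wide overall, 381 mm deep and 1768 mm tall. The two sides are 32 mm thick vertical panels. 5 horizontal shelves of 27 mm thickness span between the inner faces of the sides; the lowest shelf sits on the floor and shelves are stacked with a clear vertical gap of 382 mm between each pair.

The bookshelf is on the floor beside the stool on its +x side.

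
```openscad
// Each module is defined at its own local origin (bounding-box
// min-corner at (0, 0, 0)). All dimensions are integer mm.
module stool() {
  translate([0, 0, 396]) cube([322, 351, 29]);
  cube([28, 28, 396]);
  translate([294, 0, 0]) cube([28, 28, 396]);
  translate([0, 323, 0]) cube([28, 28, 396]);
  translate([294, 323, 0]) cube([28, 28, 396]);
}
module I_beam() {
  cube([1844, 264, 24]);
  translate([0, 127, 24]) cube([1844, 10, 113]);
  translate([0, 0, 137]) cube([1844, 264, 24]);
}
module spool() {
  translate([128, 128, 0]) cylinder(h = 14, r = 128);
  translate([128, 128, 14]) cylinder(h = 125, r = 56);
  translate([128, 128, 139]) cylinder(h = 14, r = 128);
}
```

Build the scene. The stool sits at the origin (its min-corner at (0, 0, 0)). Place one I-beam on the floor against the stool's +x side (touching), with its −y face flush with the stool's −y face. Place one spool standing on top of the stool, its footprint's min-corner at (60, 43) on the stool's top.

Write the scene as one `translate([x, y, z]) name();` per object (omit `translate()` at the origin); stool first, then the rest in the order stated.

stool();
translate([322, 0, 0]) I_beam();
translate([60, 43, 425]) spool();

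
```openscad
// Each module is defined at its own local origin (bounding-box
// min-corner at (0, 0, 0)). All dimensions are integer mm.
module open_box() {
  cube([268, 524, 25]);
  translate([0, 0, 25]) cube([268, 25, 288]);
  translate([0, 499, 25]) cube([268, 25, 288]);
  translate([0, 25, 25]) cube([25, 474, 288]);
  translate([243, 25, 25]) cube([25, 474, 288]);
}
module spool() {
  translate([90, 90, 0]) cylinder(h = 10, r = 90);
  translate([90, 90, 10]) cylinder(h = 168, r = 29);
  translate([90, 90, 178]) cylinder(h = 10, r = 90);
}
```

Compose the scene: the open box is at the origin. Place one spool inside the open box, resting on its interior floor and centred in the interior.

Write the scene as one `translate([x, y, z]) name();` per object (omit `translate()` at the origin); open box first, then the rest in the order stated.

open_box();
translate([44, 172, 25]) spool();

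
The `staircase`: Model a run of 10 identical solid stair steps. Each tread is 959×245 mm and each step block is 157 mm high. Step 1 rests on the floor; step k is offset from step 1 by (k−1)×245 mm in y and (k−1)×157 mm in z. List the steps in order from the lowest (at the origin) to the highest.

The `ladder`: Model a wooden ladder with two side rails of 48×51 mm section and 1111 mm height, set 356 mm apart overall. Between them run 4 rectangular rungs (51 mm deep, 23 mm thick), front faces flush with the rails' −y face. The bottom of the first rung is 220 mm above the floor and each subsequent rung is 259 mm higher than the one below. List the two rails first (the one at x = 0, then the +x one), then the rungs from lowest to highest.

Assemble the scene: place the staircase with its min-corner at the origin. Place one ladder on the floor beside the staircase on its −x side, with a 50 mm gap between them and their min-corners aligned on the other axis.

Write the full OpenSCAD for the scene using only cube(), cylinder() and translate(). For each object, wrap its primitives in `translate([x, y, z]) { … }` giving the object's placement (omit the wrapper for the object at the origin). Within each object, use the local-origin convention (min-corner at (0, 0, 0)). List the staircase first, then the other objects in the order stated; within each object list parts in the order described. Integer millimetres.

cube([959, 245, 157]);
translate([0, 245, 157]) cube([959, 245, 157]);
translate([0, 490, 314]) cube([959, 245, 157]);
translate([0, 735, 471]) cube([959, 245, 157]);
translate([0, 980, 628]) cube([959, 245, 157]);
translate([0, 1225, 785]) cube([959, 245, 157]);
translate([0, 1470, 942]) cube([959, 245, 157]);
translate([0, 1715, 1099]) cube([959, 245, 157]);
translate([0, 1960, 1256]) cube([959, 245, 157]);
translate([0, 2205, 1413]) cube([959, 245, 157]);
translate([-406, 0, 0]) {
  cube([48, 51, 1111]);
  translate([308, 0, 0]) cube([48, 51, 1111]);
  translate([48, 0, 220]) cube([260, 51, 23]);
  translate([48, 0, 479]) cube([260, 51, 23]);
  translate([48, 0, 738]) cube([260, 51, 23]);
  translate([48, 0, 997]) cube([260, 51, 23]);
}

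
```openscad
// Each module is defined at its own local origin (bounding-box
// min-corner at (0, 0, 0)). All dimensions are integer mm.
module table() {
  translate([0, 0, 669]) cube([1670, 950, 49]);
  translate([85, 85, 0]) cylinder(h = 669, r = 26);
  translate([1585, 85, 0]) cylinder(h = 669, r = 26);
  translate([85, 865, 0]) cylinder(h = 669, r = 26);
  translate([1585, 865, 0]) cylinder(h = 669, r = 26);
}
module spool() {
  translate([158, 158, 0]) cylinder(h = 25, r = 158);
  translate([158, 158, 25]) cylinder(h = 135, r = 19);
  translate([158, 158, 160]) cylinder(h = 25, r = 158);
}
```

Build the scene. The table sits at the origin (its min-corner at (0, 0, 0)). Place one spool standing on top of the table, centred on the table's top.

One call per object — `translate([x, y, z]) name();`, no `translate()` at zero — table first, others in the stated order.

table();
translate([677, 317, 718]) spool();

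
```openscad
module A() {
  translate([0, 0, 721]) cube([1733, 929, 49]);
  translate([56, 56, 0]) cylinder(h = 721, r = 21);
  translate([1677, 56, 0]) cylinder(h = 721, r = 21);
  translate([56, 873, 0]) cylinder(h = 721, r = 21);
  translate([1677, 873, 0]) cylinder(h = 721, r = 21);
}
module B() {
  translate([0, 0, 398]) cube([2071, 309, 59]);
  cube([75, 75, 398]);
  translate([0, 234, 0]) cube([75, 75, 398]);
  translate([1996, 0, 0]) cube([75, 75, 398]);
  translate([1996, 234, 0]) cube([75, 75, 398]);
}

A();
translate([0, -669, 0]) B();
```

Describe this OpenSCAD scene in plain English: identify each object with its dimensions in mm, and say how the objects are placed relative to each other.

A is a table: top 1733 mm (x) × 929 mm (y), 49 mm thick, upper face at z = 770 mm, on four round legs of 42 mm diameter, each leg's bounding box inset 35 mm from the nearest pair of top edges, running from z = 0 to the bottom of the top.

B is a long wooden bench with a 2071 mm (x) × 309 mm (y) seat, 59 mm thick, its top surface 457 mm above the floor. Four 75 mm square legs at the seat corners, flush with the edges, run from z = 0 to the seat underside.

The bench is on the floor beside the table on its −y side.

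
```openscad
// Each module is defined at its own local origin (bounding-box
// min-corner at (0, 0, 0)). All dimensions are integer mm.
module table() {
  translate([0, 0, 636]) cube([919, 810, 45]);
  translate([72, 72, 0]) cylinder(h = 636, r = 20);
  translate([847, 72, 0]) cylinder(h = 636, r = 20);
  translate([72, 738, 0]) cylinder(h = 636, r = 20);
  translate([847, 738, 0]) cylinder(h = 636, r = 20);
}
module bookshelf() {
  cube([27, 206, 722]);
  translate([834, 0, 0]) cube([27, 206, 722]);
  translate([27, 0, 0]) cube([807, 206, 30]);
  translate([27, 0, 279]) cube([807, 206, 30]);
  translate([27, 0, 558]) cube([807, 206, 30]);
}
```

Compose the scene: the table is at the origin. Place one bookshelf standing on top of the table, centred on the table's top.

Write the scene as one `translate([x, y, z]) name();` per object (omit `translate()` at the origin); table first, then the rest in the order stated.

table();
translate([29, 302, 681]) bookshelf();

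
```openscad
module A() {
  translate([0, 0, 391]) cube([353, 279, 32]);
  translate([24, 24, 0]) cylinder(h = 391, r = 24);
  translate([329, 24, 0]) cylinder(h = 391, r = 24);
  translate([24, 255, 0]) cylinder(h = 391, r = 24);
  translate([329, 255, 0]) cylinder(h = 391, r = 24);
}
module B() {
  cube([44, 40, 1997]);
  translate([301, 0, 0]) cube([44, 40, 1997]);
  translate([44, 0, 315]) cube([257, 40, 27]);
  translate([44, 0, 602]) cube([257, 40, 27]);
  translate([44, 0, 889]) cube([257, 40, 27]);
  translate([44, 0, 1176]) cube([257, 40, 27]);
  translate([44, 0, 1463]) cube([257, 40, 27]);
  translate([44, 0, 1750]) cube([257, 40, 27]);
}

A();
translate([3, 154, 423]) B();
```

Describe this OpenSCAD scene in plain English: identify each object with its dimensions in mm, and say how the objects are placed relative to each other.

A is a four-legged stool. The seat is a 353×279×32 mm slab whose top surface is at z = 423 mm; four round legs, each 48 mm in diameter, run from the floor (z = 0) to the underside of the seat, each leg's axis is inset half a diameter from the nearest pair of seat edges (so the leg's bounding box is flush with the corner).

B is a wooden ladder with two side rails of 44×40 mm section and 1997 mm height, set 345 mm apart overall. Between them run 6 rectangular rungs (40 mm deep, 27 mm thick), front faces flush with the rails' −y face. The bottom of the first rung is 315 mm above the floor and each subsequent rung is 287 mm higher than the one below.

The ladder is on top of the stool.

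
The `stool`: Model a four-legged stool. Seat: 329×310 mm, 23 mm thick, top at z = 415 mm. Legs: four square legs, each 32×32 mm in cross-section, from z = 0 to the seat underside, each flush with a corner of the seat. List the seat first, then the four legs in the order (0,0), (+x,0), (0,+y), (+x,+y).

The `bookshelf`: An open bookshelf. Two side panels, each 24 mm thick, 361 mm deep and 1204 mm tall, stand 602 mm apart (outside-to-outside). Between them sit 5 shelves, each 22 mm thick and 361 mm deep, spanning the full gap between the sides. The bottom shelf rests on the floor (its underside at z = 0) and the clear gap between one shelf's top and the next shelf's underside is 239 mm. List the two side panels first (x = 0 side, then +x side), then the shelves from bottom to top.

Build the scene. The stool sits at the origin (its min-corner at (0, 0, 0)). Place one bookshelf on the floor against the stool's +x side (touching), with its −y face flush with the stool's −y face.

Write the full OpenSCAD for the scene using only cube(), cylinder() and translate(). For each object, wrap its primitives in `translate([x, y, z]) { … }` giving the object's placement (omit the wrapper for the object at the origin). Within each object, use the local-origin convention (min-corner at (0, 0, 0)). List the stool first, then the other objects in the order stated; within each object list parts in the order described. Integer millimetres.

translate([0, 0, 392]) cube([329, 310, 23]);
cube([32, 32, 392]);
translate([297, 0, 0]) cube([32, 32, 392]);
translate([0, 278, 0]) cube([32, 32, 392]);
translate([297, 278, 0]) cube([32, 32, 392]);
translate([329, 0, 0]) {
  cube([24, 361, 1204]);
  translate([578, 0, 0]) cube([24, 361, 1204]);
  translate([24, 0, 0]) cube([554, 361, 22]);
  translate([24, 0, 261]) cube([554, 361, 22]);
  translate([24, 0, 522]) cube([554, 361, 22]);
  translate([24, 0, 783]) cube([554, 361, 22]);
  translate([24, 0, 1044]) cube([554, 361, 22]);
}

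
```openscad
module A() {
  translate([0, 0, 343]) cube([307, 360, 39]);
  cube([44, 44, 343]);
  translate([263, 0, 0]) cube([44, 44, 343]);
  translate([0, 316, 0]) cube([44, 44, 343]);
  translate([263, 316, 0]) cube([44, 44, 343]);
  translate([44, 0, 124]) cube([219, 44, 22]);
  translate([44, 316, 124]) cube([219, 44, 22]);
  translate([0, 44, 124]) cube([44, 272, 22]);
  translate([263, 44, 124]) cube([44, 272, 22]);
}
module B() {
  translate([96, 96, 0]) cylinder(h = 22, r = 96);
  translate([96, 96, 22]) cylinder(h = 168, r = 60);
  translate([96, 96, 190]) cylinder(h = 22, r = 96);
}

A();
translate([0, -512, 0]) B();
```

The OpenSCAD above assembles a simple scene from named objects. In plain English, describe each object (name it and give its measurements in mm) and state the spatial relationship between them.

A is a simple wooden stool: a rectangular seat 307 mm (x) by 360 mm (y), 39 mm thick, top face at z = 382 mm, on four square legs, each 44×44 mm in cross-section. The legs rest on z = 0, each flush with a corner of the seat. Four stretchers, 44 mm wide and 22 mm tall, connect adjacent legs with their undersides at z = 124 mm, each running between the inner faces of the legs it joins and aligned with the legs' outer faces on the other axis.

B is a spool: two coaxial disc flanges of radius 96 mm and thickness 22 mm, joined by a core cylinder of radius 60 mm and height 168 mm. The lower flange rests on z = 0 and the three cylinders share a vertical axis.

The spool is on the floor beside the stool on its −y side.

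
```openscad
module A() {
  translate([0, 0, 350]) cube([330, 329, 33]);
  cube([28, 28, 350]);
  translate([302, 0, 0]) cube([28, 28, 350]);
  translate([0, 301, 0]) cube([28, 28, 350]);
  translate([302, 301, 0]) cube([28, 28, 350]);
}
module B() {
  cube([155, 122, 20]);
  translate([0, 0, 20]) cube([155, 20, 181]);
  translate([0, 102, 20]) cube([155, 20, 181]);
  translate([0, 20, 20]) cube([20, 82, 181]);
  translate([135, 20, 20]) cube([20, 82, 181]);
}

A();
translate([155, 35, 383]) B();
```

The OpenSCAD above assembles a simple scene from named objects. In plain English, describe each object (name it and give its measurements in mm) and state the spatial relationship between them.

A is a four-legged stool. The seat is a 330×329×33 mm slab whose top surface is at z = 383 mm; four square legs, each 28×28 mm in cross-section, run from the floor (z = 0) to the underside of the seat, each flush with a corner of the seat.

B is an open-topped rectangular box: outside dimensions 155×122×201 mm, with a uniform wall and base thickness of 20 mm. The base is a full 155×122 slab on the floor; four walls sit on top of the base. The front and back walls (the −y and +y sides) span the full width; the two side walls fit between them.

The open box is on top of the stool.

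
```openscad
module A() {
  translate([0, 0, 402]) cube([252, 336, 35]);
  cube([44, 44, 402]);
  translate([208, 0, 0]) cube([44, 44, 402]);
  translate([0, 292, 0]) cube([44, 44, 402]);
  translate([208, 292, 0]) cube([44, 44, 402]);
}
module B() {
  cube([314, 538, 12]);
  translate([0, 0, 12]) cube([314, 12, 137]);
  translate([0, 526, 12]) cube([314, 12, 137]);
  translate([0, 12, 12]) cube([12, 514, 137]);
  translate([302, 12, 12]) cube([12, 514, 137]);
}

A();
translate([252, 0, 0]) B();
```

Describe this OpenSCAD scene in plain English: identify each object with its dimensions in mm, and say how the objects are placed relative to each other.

A is a simple wooden stool: a rectangular seat 252 mm (x) by 336 mm (y), 35 mm thick, top face at z = 437 mm, on four square legs, each 44×44 mm in cross-section. The legs rest on z = 0, each flush with a corner of the seat.

B is an open-topped rectangular box: outside dimensions 314×538×149 mm, with a uniform wall and base thickness of 12 mm. The base is a full 314×538 slab on the floor; four walls sit on top of the base. The front and back walls (the −y and +y sides) span the full width; the two side walls fit between them.

The open box is against the stool's +x side, with their −y faces flush.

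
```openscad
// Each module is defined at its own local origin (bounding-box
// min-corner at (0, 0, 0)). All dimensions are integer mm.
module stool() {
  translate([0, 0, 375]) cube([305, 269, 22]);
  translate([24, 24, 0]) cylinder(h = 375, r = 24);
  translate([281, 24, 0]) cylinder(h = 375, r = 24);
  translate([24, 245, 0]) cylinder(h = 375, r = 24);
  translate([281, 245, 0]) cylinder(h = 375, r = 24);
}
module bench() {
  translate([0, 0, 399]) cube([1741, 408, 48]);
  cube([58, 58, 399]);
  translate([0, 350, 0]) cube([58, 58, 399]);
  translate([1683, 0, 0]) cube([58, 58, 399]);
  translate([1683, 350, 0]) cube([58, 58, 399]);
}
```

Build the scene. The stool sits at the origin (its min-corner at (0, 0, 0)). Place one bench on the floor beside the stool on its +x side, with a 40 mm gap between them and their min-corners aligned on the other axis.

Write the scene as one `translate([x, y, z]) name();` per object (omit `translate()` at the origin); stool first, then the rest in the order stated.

stool();
translate([345, 0, 0]) bench();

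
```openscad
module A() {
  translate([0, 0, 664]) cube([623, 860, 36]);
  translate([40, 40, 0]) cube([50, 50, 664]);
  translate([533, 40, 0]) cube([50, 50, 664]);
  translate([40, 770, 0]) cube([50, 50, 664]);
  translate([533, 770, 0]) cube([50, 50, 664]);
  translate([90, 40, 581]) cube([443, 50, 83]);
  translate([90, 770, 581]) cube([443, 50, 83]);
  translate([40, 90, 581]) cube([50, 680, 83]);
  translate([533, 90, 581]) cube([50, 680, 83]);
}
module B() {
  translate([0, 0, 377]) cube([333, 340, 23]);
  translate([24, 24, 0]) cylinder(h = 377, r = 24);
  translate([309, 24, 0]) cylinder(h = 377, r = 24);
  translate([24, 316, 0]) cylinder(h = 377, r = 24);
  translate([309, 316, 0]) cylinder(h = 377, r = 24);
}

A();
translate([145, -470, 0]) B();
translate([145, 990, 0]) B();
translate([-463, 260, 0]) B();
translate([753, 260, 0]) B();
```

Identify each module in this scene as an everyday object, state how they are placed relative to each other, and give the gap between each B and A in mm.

A is a table. B is a stool. Four stools sit around the table at the −y, +y, −x, +x sides. The gap between each stool and the table is 130 mm.

Each stool's nearest face is 130 mm from the table's bounding box.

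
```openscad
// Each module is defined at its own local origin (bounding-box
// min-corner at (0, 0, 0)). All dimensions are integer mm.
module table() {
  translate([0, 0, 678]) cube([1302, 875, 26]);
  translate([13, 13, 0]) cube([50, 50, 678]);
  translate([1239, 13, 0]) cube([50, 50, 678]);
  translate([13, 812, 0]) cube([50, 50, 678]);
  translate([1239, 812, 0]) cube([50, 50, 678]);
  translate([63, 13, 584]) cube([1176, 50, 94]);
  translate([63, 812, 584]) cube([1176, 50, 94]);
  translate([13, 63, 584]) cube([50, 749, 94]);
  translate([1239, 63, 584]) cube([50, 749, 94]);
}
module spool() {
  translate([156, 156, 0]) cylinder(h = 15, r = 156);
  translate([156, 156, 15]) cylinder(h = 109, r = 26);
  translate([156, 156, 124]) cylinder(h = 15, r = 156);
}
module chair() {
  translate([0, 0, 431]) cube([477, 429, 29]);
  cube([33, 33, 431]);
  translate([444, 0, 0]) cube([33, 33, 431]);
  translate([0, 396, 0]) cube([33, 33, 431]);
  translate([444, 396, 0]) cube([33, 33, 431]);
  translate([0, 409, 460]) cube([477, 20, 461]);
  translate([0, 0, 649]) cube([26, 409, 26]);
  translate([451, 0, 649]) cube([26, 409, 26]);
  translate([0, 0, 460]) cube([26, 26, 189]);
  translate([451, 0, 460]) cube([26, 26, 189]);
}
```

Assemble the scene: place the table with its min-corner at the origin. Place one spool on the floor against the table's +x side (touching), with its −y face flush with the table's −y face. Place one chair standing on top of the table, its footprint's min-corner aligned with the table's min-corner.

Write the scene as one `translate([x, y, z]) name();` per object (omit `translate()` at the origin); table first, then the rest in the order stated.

table();
translate([1302, 0, 0]) spool();
translate([0, 0, 704]) chair();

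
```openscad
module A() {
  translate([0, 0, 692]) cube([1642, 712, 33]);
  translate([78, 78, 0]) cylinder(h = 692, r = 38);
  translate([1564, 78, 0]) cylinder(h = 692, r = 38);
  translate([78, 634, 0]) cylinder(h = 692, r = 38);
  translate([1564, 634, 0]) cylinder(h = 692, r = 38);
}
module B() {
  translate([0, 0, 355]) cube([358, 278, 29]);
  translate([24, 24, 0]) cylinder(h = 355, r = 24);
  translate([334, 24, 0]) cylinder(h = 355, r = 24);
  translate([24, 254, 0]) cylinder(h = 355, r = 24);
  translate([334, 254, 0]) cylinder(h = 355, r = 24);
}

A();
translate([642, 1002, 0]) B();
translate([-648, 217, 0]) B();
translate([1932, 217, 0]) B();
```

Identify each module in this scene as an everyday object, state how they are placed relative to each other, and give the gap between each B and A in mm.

Each stool's nearest face is 290 mm from the table's bounding box.

A is a table. B is a stool. Three stools sit around the table at the +y, −x, +x sides. The gap between each stool and the table is 290 mm.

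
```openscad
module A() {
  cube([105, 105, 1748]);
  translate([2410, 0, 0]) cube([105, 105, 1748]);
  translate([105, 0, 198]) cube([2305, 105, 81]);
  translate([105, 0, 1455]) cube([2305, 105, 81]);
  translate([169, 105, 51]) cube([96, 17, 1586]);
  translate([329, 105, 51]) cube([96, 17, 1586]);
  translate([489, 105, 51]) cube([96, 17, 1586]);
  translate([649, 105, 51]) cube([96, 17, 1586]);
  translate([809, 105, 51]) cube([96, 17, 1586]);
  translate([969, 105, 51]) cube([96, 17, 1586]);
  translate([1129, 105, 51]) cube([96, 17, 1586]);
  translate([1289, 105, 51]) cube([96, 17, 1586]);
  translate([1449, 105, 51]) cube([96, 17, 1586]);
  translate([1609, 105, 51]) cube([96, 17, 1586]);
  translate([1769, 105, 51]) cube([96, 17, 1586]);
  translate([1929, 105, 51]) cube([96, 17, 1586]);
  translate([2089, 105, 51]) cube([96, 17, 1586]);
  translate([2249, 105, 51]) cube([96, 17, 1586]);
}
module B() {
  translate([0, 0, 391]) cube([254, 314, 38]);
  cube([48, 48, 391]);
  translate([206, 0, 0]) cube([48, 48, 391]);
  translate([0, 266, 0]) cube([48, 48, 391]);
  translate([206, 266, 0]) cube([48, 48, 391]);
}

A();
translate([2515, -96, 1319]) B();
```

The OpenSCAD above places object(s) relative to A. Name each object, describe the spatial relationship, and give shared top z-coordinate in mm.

Both tops at z = 1748 mm.

A is a fence section. B is a stool. The stool is beside the fence section with their tops flush at z = 1748. The shared top z-coordinate is 1748 mm.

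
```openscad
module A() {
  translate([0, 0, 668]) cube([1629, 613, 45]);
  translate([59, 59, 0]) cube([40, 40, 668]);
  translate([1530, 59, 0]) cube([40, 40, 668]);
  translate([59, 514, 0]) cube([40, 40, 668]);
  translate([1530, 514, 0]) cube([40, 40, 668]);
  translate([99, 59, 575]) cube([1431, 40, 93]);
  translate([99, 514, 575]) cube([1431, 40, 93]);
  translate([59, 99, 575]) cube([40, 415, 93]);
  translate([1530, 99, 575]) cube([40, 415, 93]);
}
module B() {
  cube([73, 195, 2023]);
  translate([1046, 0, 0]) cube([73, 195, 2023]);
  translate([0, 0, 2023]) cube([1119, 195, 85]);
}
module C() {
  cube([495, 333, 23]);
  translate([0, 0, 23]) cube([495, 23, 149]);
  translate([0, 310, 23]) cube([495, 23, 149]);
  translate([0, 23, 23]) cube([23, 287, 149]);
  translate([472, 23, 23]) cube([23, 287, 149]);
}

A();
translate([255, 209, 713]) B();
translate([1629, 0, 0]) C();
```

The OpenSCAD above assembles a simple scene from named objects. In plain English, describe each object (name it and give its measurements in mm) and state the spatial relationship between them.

A is a table: top 1629 mm (x) × 613 mm (y), 45 mm thick, upper face at z = 713 mm, on four 40×40 mm square legs, each inset 59 mm from the nearest pair of top edges, running from z = 0 to the bottom of the top. Four apron rails, 40 mm thick and 93 mm tall, run between adjacent legs with their top edges flush with the underside of the top and their outer faces flush with the legs' outer faces.

B is a door frame. The clear opening is 973 mm wide and 2023 mm high. Two 73 mm wide jambs, 195 mm deep, stand either side of the opening from the floor to the top of the opening. A 85 mm thick head sits across the top of both jambs, spanning the full outside width of the frame.

C is an open-topped rectangular box: outside dimensions 495×333×172 mm, with a uniform wall and base thickness of 23 mm. The base is a full 495×333 slab on the floor; four walls sit on top of the base. The front and back walls (the −y and +y sides) span the full width; the two side walls fit between them.

The door frame is on top of the table, centred. The open box is against the table's +x side, with their −y faces flush.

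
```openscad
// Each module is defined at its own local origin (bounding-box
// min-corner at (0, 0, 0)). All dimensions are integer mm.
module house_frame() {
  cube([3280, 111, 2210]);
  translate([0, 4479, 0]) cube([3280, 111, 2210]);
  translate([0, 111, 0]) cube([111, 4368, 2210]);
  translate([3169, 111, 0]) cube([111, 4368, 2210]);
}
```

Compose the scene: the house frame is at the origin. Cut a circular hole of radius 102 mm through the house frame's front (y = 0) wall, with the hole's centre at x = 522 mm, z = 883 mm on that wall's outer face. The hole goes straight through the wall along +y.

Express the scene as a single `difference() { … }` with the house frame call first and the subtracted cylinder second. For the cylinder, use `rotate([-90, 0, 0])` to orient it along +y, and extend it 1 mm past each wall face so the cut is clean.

difference() {
  house_frame();
  translate([522, -1, 883]) rotate([-90, 0, 0]) cylinder(h = 113, r = 102);
}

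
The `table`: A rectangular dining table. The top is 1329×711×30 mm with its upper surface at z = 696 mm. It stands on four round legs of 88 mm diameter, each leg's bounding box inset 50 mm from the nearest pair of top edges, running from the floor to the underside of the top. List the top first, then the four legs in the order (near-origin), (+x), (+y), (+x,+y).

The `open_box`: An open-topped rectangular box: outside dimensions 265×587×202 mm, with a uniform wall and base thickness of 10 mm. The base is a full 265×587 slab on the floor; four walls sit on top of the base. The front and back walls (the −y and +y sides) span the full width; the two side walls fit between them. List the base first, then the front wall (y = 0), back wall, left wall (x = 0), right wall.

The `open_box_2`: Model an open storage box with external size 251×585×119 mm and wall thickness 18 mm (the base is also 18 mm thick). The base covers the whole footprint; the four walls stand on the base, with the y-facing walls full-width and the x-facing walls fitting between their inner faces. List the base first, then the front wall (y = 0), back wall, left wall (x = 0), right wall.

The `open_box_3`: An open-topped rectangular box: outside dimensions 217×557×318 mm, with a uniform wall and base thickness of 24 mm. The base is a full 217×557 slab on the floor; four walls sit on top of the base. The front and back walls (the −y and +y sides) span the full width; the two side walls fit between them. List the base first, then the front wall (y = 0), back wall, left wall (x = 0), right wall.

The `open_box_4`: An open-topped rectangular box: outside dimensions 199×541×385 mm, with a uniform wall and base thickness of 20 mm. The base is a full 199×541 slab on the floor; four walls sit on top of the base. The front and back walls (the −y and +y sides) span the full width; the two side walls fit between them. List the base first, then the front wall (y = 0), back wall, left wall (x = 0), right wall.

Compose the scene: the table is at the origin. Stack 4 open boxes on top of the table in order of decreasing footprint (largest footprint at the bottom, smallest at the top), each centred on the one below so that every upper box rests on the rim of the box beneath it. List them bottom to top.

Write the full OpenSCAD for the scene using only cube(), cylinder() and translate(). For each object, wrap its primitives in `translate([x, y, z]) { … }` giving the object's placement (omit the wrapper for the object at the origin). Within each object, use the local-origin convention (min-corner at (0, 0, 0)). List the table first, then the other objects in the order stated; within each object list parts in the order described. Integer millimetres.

translate([0, 0, 666]) cube([1329, 711, 30]);
translate([94, 94, 0]) cylinder(h = 666, r = 44);
translate([1235, 94, 0]) cylinder(h = 666, r = 44);
translate([94, 617, 0]) cylinder(h = 666, r = 44);
translate([1235, 617, 0]) cylinder(h = 666, r = 44);
translate([532, 62, 696]) {
  cube([265, 587, 10]);
  translate([0, 0, 10]) cube([265, 10, 192]);
  translate([0, 577, 10]) cube([265, 10, 192]);
  translate([0, 10, 10]) cube([10, 567, 192]);
  translate([255, 10, 10]) cube([10, 567, 192]);
}
translate([539, 63, 898]) {
  cube([251, 585, 18]);
  translate([0, 0, 18]) cube([251, 18, 101]);
  translate([0, 567, 18]) cube([251, 18, 101]);
  translate([0, 18, 18]) cube([18, 549, 101]);
  translate([233, 18, 18]) cube([18, 549, 101]);
}
translate([556, 77, 1017]) {
  cube([217, 557, 24]);
  translate([0, 0, 24]) cube([217, 24, 294]);
  translate([0, 533, 24]) cube([217, 24, 294]);
  translate([0, 24, 24]) cube([24, 509, 294]);
  translate([193, 24, 24]) cube([24, 509, 294]);
}
translate([565, 85, 1335]) {
  cube([199, 541, 20]);
  translate([0, 0, 20]) cube([199, 20, 365]);
  translate([0, 521, 20]) cube([199, 20, 365]);
  translate([0, 20, 20]) cube([20, 501, 365]);
  translate([179, 20, 20]) cube([20, 501, 365]);
}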